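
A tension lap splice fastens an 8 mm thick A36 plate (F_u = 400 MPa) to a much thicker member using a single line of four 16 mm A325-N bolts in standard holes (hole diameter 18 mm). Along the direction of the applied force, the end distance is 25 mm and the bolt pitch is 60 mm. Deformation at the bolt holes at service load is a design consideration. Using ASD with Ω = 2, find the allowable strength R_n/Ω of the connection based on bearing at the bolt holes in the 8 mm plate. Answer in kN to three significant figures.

215 kN

Per bolt r_n = 1.2 l_c t F_u ≤ 2.4 d t F_u; upper limit = 2.4 × 16 × 8 × 400 / 1000 = 122.9 kN.
Edge bolt: l_c = 25 − 18/2 = 16 mm → 1.2 × 16 × 8 × 400 / 1000 = 61.44 → r_n = 61.44 kN.
Interior bolts: l_c = 60 − 18 = 42 mm → 1.2 × 42 × 8 × 400 / 1000 = 161.3 → r_n = 122.9 kN.
R_n = 1 × 61.44 + 3 × 122.9 = 430.1 kN.
Allowable strength R_n/Ω = 430.1 / 2 = 215 kN.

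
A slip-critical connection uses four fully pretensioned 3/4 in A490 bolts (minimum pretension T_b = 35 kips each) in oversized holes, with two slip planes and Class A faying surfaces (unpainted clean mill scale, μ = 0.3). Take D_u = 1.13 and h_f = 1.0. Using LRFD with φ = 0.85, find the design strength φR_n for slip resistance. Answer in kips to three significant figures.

80.7 kips

R_n = μ · D_u · h_f · T_b · n_s · n_b = 0.3 × 1.13 × 1.0 × 35 × 2 × 4 = 94.92 kips.
Design strength φR_n = 0.85 × 94.92 = 80.7 kips.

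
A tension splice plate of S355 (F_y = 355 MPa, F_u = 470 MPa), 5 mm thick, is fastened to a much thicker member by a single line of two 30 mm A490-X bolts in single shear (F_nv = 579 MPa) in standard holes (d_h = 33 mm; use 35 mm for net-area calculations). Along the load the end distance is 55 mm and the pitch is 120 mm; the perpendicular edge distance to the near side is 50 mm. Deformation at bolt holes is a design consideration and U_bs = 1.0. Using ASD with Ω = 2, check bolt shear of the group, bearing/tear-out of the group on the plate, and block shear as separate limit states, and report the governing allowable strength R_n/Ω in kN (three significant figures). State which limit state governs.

125 kN (block shear governs)

Bolt shear: A_b = π·30²/4 = 706.9 mm²; R_n = 579 × 706.9 × 2 × 1 / 1000 = 818.5 kN → 818.5 / 2 = 409 kN.
Bearing: edge l_c = 38.5, r_n = 108.6 kN; interior l_c = 87, r_n = 169.2 kN; R_n = 108.6 + 1·169.2 = 277.8 kN → 139 kN.
Block shear: A_gv = 875, A_nv = 612.5, A_nt = 162.5 mm²; R_n = min(0.6F_uA_nv, 0.6F_yA_gv) + U_bs·F_u·A_nt = 249.1 kN → 125 kN.
Block shear governs: 125 kN.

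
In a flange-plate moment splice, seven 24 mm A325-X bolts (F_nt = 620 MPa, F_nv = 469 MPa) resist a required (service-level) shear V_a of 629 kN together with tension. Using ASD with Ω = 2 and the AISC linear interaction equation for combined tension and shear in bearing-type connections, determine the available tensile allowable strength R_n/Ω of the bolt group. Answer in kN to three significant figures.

A_b = π·24²/4 = 452.4 mm²; f_rv = 629 × 1000 / (7 × 452.4) = 198.6 MPa.
F'_nt = 1.3 F_nt − (Ω F_nt / F_nv) f_rv = 1.3·620 − (2·620/469)·198.6 = 280.8 MPa, capped at F_nt → F'_nt = 280.8 MPa.
R_n = F'_nt · A_b · n = 280.8 × 452.4 × 7 / 1000 = 889.4 kN.
Allowable strength R_n/Ω = 889.4 / 2 = 445 kN.

445 kN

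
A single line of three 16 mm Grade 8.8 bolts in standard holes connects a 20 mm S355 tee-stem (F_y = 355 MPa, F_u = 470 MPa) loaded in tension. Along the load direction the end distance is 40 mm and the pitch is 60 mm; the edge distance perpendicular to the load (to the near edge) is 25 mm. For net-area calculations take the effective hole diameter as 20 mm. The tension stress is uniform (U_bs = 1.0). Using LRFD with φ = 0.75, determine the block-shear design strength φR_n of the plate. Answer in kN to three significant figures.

Shear plane L_v = 40 + 2·60 = 160 mm; A_gv = 160 × 20 = 3200 mm².
A_nv = (160 − 2.5·20) × 20 = 2200 mm².
A_nt = (25 − 0.5·20) × 20 = 300 mm².
0.6 F_u A_nv = 620.4 kN; 0.6 F_y A_gv = 681.6 kN → shear rupture governs the shear term.
R_n = 620.4 + 1.0 × 470 × 300 / 1000 = 761.4 kN.
Design strength φR_n = 0.75 × 761.4 = 571 kN.

571 kN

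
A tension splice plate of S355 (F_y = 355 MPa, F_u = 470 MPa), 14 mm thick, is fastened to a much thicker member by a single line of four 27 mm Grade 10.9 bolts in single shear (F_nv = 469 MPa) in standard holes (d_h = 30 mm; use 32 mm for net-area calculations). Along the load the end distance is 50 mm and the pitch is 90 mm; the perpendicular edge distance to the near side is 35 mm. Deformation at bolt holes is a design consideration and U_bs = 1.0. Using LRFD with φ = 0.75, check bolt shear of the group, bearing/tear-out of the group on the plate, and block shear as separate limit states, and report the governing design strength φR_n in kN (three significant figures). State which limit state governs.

Bolt shear: A_b = π·27²/4 = 572.6 mm²; R_n = 469 × 572.6 × 4 × 1 / 1000 = 1074 kN → 0.75 × 1074 = 806 kN.
Bearing: edge l_c = 35, r_n = 276.4 kN; interior l_c = 60, r_n = 426.4 kN; R_n = 276.4 + 3·426.4 = 1556 kN → 1170 kN.
Block shear: A_gv = 4480, A_nv = 2912, A_nt = 266 mm²; R_n = min(0.6F_uA_nv, 0.6F_yA_gv) + U_bs·F_u·A_nt = 946.2 kN → 710 kN.
Block shear governs: 710 kN.

710 kN (block shear governs)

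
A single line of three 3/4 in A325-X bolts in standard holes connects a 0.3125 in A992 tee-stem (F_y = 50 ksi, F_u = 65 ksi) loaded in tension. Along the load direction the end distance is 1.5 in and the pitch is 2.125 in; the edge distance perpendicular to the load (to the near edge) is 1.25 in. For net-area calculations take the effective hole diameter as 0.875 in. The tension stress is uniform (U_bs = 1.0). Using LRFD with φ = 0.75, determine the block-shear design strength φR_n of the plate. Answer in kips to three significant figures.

44.9 kips

Shear plane L_v = 1.5 + 2·2.125 = 5.75 in; A_gv = 5.75 × 0.3125 = 1.797 in².
A_nv = (5.75 − 2.5·0.875) × 0.3125 = 1.113 in².
A_nt = (1.25 − 0.5·0.875) × 0.3125 = 0.2539 in².
0.6 F_u A_nv = 43.42 kips; 0.6 F_y A_gv = 53.91 kips → shear rupture governs the shear term.
R_n = 43.42 + 1.0 × 65 × 0.2539 = 59.92 kips.
Design strength φR_n = 0.75 × 59.92 = 44.9 kips.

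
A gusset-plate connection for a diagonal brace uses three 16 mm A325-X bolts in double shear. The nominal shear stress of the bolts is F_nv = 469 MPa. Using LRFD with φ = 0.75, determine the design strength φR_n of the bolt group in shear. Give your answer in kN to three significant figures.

424 kN

A_b = π × 16² / 4 = 201.1 mm².
R_n = F_nv · A_b · n · n_s = 469 × 201.1 × 3 × 2 / 1000 = 565.8 kN.
Design strength φR_n = 0.75 × 565.8 = 424 kN.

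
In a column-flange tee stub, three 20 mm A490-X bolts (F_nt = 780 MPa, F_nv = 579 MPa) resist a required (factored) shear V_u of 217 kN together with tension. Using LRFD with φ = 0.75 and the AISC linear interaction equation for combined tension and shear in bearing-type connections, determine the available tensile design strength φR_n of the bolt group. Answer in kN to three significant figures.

424 kN

A_b = π·20²/4 = 314.2 mm²; f_rv = 217 × 1000 / (3 × 314.2) = 230.2 MPa.
F'_nt = 1.3 F_nt − (F_nt / φF_nv) f_rv = 1.3·780 − (780/(0.75·579))·230.2 = 600.4 MPa, capped at F_nt → F'_nt = 600.4 MPa.
R_n = F'_nt · A_b · n = 600.4 × 314.2 × 3 / 1000 = 565.9 kN.
Design strength φR_n = 0.75 × 565.9 = 424 kN.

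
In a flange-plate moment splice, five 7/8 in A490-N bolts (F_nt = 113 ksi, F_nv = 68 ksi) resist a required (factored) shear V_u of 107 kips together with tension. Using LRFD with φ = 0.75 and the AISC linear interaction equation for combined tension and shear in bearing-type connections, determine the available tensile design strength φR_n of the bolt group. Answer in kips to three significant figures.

A_b = π·0.875²/4 = 0.6013 in²; f_rv = 107 / (5 × 0.6013) = 35.59 ksi.
F'_nt = 1.3 F_nt − (F_nt / φF_nv) f_rv = 1.3·113 − (113/(0.75·68))·35.59 = 68.05 ksi, capped at F_nt → F'_nt = 68.05 ksi.
R_n = F'_nt · A_b · n = 68.05 × 0.6013 × 5 = 204.6 kips.
Design strength φR_n = 0.75 × 204.6 = 153 kips.

153 kips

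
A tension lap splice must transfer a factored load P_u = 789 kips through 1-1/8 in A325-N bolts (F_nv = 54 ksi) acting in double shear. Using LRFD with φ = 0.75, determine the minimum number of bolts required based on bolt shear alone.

10 bolts

A_b = π·1.125²/4 = 0.994 in².
Per-bolt design strength φR_n = 0.75 × 54 × 0.994 × 2 = 80.52 kips.
n ≥ 789 / 80.52 = 9.799 → use 10 bolts.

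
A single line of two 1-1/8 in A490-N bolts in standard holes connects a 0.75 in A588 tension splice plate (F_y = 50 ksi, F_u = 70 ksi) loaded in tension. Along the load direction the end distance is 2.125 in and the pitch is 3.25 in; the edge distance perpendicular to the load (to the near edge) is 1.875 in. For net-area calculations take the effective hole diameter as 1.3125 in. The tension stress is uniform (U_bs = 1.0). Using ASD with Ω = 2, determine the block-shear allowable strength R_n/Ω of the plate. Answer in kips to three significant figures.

85.6 kips

Shear plane L_v = 2.125 + 1·3.25 = 5.375 in; A_gv = 5.375 × 0.75 = 4.031 in².
A_nv = (5.375 − 1.5·1.3125) × 0.75 = 2.555 in².
A_nt = (1.875 − 0.5·1.3125) × 0.75 = 0.9141 in².
0.6 F_u A_nv = 107.3 kips; 0.6 F_y A_gv = 120.9 kips → shear rupture governs the shear term.
R_n = 107.3 + 1.0 × 70 × 0.9141 = 171.3 kips.
Allowable strength R_n/Ω = 171.3 / 2 = 85.6 kips.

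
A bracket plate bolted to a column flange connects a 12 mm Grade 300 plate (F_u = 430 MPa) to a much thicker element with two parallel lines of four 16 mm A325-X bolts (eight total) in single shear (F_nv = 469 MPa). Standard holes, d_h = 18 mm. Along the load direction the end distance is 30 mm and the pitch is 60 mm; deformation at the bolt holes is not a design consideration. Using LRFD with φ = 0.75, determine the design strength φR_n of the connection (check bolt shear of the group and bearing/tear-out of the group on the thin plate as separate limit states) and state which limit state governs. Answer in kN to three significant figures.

Bolt shear: A_b = π·16²/4 = 201.1 mm²; R_n = 469 × 201.1 × 8 × 1 / 1000 = 754.4 kN → 0.75 × 754.4 = 566 kN.
Bearing (1.5 l_c t F_u ≤ 3.0 d t F_u): upper limit = 3.0·16·12·430 / 1000 = 247.7 kN.
  Edge l_c = 30 − 18/2 = 21 → r_n = 162.5 kN; interior l_c = 60 − 18 = 42 → r_n = 247.7 kN.
  R_n,bearing = 2·162.5 + 6·247.7 = 1811 kN → 0.75 × 1811 = 1360 kN.
Bolt shear governs: 566 kN.

566 kN (bolt shear governs)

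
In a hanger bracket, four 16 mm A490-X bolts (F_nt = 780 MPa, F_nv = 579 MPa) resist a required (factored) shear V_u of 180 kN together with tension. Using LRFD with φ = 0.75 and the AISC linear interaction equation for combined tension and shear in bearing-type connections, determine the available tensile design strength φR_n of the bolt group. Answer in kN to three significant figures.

369 kN

A_b = π·16²/4 = 201.1 mm²; f_rv = 180 × 1000 / (4 × 201.1) = 223.8 MPa.
F'_nt = 1.3 F_nt − (F_nt / φF_nv) f_rv = 1.3·780 − (780/(0.75·579))·223.8 = 612 MPa, capped at F_nt → F'_nt = 612 MPa.
R_n = F'_nt · A_b · n = 612 × 201.1 × 4 / 1000 = 492.2 kN.
Design strength φR_n = 0.75 × 492.2 = 369 kN.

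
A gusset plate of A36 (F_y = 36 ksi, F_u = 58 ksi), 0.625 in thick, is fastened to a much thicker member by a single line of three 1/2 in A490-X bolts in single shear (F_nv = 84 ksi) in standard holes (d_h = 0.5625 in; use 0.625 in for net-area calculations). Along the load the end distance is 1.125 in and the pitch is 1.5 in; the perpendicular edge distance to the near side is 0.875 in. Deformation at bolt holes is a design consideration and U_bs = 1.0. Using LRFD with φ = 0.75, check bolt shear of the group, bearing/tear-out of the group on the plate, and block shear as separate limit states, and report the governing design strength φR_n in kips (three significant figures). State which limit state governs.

Bolt shear: A_b = π·0.5²/4 = 0.1963 in²; R_n = 84 × 0.1963 × 3 × 1 = 49.48 kips → 0.75 × 49.48 = 37.1 kips.
Bearing: edge l_c = 0.8438, r_n = 36.7 kips; interior l_c = 0.9375, r_n = 40.78 kips; R_n = 36.7 + 2·40.78 = 118.3 kips → 88.7 kips.
Block shear: A_gv = 2.578, A_nv = 1.602, A_nt = 0.3516 in²; R_n = min(0.6F_uA_nv, 0.6F_yA_gv) + U_bs·F_u·A_nt = 76.08 kips → 57.1 kips.
Bolt shear governs: 37.1 kips.

37.1 kips (bolt shear governs)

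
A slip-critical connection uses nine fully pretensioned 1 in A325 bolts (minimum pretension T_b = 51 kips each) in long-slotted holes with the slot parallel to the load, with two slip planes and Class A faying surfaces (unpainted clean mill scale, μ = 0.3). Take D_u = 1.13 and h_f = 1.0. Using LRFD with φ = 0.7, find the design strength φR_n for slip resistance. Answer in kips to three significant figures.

218 kips

R_n = μ · D_u · h_f · T_b · n_s · n_b = 0.3 × 1.13 × 1.0 × 51 × 2 × 9 = 311.2 kips.
Design strength φR_n = 0.7 × 311.2 = 218 kips.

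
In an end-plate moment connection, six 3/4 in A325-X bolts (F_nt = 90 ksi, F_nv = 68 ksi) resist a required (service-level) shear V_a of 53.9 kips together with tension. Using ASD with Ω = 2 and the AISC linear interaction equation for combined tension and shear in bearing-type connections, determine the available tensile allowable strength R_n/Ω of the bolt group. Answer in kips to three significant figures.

A_b = π·0.75²/4 = 0.4418 in²; f_rv = 53.9 / (6 × 0.4418) = 20.33 ksi.
F'_nt = 1.3 F_nt − (Ω F_nt / F_nv) f_rv = 1.3·90 − (2·90/68)·20.33 = 63.17 ksi, capped at F_nt → F'_nt = 63.17 ksi.
R_n = F'_nt · A_b · n = 63.17 × 0.4418 × 6 = 167.5 kips.
Allowable strength R_n/Ω = 167.5 / 2 = 83.7 kips.

83.7 kips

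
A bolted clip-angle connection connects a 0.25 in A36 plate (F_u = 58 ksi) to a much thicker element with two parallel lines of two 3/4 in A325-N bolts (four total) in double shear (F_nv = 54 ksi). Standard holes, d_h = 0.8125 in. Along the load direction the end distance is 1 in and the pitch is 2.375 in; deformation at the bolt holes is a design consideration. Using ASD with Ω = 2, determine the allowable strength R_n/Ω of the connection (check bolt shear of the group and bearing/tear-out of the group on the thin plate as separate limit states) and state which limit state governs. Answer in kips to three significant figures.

Bolt shear: A_b = π·0.75²/4 = 0.4418 in²; R_n = 54 × 0.4418 × 4 × 2 = 190.9 kips → 190.9 / 2 = 95.4 kips.
Bearing (1.2 l_c t F_u ≤ 2.4 d t F_u): upper limit = 2.4·0.75·0.25·58 = 26.1 kips.
  Edge l_c = 1 − 0.8125/2 = 0.5938 → r_n = 10.33 kips; interior l_c = 2.375 − 0.8125 = 1.562 → r_n = 26.1 kips.
  R_n,bearing = 2·10.33 + 2·26.1 = 72.86 kips → 72.86 / 2 = 36.4 kips.
Bearing governs: 36.4 kips.

36.4 kips (bearing governs)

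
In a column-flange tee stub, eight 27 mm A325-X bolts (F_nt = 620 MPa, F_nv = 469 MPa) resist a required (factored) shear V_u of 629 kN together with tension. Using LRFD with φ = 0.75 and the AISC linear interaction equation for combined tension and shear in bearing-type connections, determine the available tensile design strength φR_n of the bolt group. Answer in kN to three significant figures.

A_b = π·27²/4 = 572.6 mm²; f_rv = 629 × 1000 / (8 × 572.6) = 137.3 MPa.
F'_nt = 1.3 F_nt − (F_nt / φF_nv) f_rv = 1.3·620 − (620/(0.75·469))·137.3 = 564 MPa, capped at F_nt → F'_nt = 564 MPa.
R_n = F'_nt · A_b · n = 564 × 572.6 × 8 / 1000 = 2583 kN.
Design strength φR_n = 0.75 × 2583 = 1940 kN.

1940 kN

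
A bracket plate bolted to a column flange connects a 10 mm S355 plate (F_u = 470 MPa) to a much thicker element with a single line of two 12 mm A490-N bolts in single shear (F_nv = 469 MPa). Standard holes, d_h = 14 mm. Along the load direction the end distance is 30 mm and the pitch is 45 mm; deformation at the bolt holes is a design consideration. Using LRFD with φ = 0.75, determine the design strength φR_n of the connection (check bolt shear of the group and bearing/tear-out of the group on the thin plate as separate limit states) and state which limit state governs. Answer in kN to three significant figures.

Bolt shear: A_b = π·12²/4 = 113.1 mm²; R_n = 469 × 113.1 × 2 × 1 / 1000 = 106.1 kN → 0.75 × 106.1 = 79.6 kN.
Bearing (1.2 l_c t F_u ≤ 2.4 d t F_u): upper limit = 2.4·12·10·470 / 1000 = 135.4 kN.
  Edge l_c = 30 − 14/2 = 23 → r_n = 129.7 kN; interior l_c = 45 − 14 = 31 → r_n = 135.4 kN.
  R_n,bearing = 1·129.7 + 1·135.4 = 265.1 kN → 0.75 × 265.1 = 199 kN.
Bolt shear governs: 79.6 kN.

79.6 kN (bolt shear governs)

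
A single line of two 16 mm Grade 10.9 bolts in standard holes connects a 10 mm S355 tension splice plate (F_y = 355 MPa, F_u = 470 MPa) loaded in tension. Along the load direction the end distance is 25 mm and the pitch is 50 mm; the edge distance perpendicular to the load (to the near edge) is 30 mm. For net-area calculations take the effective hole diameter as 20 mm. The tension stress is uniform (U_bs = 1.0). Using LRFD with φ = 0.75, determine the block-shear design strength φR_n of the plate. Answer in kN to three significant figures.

Shear plane L_v = 25 + 1·50 = 75 mm; A_gv = 75 × 10 = 750 mm².
A_nv = (75 − 1.5·20) × 10 = 450 mm².
A_nt = (30 − 0.5·20) × 10 = 200 mm².
0.6 F_u A_nv = 126.9 kN; 0.6 F_y A_gv = 159.8 kN → shear rupture governs the shear term.
R_n = 126.9 + 1.0 × 470 × 200 / 1000 = 220.9 kN.
Design strength φR_n = 0.75 × 220.9 = 166 kN.

166 kN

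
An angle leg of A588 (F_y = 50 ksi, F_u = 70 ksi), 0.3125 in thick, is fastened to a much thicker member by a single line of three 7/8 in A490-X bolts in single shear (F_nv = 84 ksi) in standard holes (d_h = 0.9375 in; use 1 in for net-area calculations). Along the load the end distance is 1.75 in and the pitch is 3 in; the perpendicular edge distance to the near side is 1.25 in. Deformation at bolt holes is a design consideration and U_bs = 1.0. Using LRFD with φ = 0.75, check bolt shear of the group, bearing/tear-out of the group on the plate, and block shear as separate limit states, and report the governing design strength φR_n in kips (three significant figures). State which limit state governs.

Bolt shear: A_b = π·0.875²/4 = 0.6013 in²; R_n = 84 × 0.6013 × 3 × 1 = 151.5 kips → 0.75 × 151.5 = 114 kips.
Bearing: edge l_c = 1.281, r_n = 33.63 kips; interior l_c = 2.062, r_n = 45.94 kips; R_n = 33.63 + 2·45.94 = 125.5 kips → 94.1 kips.
Block shear: A_gv = 2.422, A_nv = 1.641, A_nt = 0.2344 in²; R_n = min(0.6F_uA_nv, 0.6F_yA_gv) + U_bs·F_u·A_nt = 85.31 kips → 64 kips.
Block shear governs: 64 kips.

64 kips (block shear governs)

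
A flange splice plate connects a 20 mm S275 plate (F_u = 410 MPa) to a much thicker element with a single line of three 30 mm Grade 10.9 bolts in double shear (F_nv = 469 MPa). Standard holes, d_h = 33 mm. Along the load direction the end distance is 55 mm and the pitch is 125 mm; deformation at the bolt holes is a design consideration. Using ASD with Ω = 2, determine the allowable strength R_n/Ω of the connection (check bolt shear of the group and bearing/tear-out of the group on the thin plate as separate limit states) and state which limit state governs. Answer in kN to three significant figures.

780 kN (bearing governs)

Bolt shear: A_b = π·30²/4 = 706.9 mm²; R_n = 469 × 706.9 × 3 × 2 / 1000 = 1989 kN → 1989 / 2 = 995 kN.
Bearing (1.2 l_c t F_u ≤ 2.4 d t F_u): upper limit = 2.4·30·20·410 / 1000 = 590.4 kN.
  Edge l_c = 55 − 33/2 = 38.5 → r_n = 378.8 kN; interior l_c = 125 − 33 = 92 → r_n = 590.4 kN.
  R_n,bearing = 1·378.8 + 2·590.4 = 1560 kN → 1560 / 2 = 780 kN.
Bearing governs: 780 kN.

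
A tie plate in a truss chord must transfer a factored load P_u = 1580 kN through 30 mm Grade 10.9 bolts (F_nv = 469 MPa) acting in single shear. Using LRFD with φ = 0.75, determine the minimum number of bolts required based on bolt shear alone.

7 bolts

A_b = π·30²/4 = 706.9 mm².
Per-bolt design strength φR_n = 0.75 × 469 × 706.9 × 1 / 1000 = 248.6 kN.
n ≥ 1580 / 248.6 = 6.355 → use 7 bolts.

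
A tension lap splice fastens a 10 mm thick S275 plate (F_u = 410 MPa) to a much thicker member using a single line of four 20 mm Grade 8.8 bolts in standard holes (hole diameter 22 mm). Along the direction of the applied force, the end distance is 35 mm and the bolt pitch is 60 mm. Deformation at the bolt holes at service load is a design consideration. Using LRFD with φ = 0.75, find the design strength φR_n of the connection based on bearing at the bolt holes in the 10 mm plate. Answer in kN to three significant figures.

509 kN

Per bolt r_n = 1.2 l_c t F_u ≤ 2.4 d t F_u; upper limit = 2.4 × 20 × 10 × 410 / 1000 = 196.8 kN.
Edge bolt: l_c = 35 − 22/2 = 24 mm → 1.2 × 24 × 10 × 410 / 1000 = 118.1 → r_n = 118.1 kN.
Interior bolts: l_c = 60 − 22 = 38 mm → 1.2 × 38 × 10 × 410 / 1000 = 187 → r_n = 187 kN.
R_n = 1 × 118.1 + 3 × 187 = 679 kN.
Design strength φR_n = 0.75 × 679 = 509 kN.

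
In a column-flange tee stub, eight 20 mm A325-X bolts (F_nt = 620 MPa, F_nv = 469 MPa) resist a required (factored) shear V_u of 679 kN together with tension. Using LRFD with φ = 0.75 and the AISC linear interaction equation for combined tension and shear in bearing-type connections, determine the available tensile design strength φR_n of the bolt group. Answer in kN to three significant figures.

622 kN

A_b = π·20²/4 = 314.2 mm²; f_rv = 679 × 1000 / (8 × 314.2) = 270.2 MPa.
F'_nt = 1.3 F_nt − (F_nt / φF_nv) f_rv = 1.3·620 − (620/(0.75·469))·270.2 = 329.8 MPa, capped at F_nt → F'_nt = 329.8 MPa.
R_n = F'_nt · A_b · n = 329.8 × 314.2 × 8 / 1000 = 828.9 kN.
Design strength φR_n = 0.75 × 828.9 = 622 kN.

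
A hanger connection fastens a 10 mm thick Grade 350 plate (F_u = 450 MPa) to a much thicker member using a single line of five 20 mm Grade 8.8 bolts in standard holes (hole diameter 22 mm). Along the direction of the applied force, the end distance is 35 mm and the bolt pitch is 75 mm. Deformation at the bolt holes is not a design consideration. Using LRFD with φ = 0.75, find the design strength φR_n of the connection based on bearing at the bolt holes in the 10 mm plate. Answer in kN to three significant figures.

Per bolt r_n = 1.5 l_c t F_u ≤ 3.0 d t F_u; upper limit = 3.0 × 20 × 10 × 450 / 1000 = 270 kN.
Edge bolt: l_c = 35 − 22/2 = 24 mm → 1.5 × 24 × 10 × 450 / 1000 = 162 → r_n = 162 kN.
Interior bolts: l_c = 75 − 22 = 53 mm → 1.5 × 53 × 10 × 450 / 1000 = 357.8 → r_n = 270 kN.
R_n = 1 × 162 + 4 × 270 = 1242 kN.
Design strength φR_n = 0.75 × 1242 = 932 kN.

932 kN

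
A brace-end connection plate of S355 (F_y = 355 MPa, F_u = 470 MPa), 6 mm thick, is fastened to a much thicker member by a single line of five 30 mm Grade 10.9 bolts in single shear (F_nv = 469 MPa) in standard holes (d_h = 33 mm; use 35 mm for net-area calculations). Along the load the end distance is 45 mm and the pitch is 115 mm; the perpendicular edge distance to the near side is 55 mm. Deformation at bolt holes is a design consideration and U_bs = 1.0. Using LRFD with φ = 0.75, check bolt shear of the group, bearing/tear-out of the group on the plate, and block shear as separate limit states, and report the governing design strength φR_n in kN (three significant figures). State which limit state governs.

Bolt shear: A_b = π·30²/4 = 706.9 mm²; R_n = 469 × 706.9 × 5 × 1 / 1000 = 1658 kN → 0.75 × 1658 = 1240 kN.
Bearing: edge l_c = 28.5, r_n = 96.44 kN; interior l_c = 82, r_n = 203 kN; R_n = 96.44 + 4·203 = 908.6 kN → 681 kN.
Block shear: A_gv = 3030, A_nv = 2085, A_nt = 225 mm²; R_n = min(0.6F_uA_nv, 0.6F_yA_gv) + U_bs·F_u·A_nt = 693.7 kN → 520 kN.
Block shear governs: 520 kN.

520 kN (block shear governs)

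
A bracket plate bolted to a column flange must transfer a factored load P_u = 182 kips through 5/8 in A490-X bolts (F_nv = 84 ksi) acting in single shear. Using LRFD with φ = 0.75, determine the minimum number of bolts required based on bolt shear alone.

A_b = π·0.625²/4 = 0.3068 in².
Per-bolt design strength φR_n = 0.75 × 84 × 0.3068 × 1 = 19.33 kips.
n ≥ 182 / 19.33 = 9.416 → use 10 bolts.

10 bolts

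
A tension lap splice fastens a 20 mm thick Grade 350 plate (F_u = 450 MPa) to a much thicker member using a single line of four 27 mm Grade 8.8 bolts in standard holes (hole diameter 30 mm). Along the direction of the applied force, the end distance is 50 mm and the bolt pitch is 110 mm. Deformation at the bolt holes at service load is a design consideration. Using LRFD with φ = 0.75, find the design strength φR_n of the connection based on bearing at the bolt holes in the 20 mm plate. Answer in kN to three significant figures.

Per bolt r_n = 1.2 l_c t F_u ≤ 2.4 d t F_u; upper limit = 2.4 × 27 × 20 × 450 / 1000 = 583.2 kN.
Edge bolt: l_c = 50 − 30/2 = 35 mm → 1.2 × 35 × 20 × 450 / 1000 = 378 → r_n = 378 kN.
Interior bolts: l_c = 110 − 30 = 80 mm → 1.2 × 80 × 20 × 450 / 1000 = 864 → r_n = 583.2 kN.
R_n = 1 × 378 + 3 × 583.2 = 2128 kN.
Design strength φR_n = 0.75 × 2128 = 1600 kN.

1600 kN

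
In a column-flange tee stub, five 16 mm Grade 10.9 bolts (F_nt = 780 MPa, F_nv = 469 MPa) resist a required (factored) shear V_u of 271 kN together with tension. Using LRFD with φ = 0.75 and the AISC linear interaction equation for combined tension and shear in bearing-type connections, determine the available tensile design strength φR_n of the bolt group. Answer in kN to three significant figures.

314 kN

A_b = π·16²/4 = 201.1 mm²; f_rv = 271 × 1000 / (5 × 201.1) = 269.6 MPa.
F'_nt = 1.3 F_nt − (F_nt / φF_nv) f_rv = 1.3·780 − (780/(0.75·469))·269.6 = 416.2 MPa, capped at F_nt → F'_nt = 416.2 MPa.
R_n = F'_nt · A_b · n = 416.2 × 201.1 × 5 / 1000 = 418.4 kN.
Design strength φR_n = 0.75 × 418.4 = 314 kN.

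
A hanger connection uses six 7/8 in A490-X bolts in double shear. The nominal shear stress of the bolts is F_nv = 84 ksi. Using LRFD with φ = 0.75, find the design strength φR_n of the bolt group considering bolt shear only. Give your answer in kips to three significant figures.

455 kips

A_b = π × 0.875² / 4 = 0.6013 in².
R_n = F_nv · A_b · n · n_s = 84 × 0.6013 × 6 × 2 = 606.1 kips.
Design strength φR_n = 0.75 × 606.1 = 455 kips.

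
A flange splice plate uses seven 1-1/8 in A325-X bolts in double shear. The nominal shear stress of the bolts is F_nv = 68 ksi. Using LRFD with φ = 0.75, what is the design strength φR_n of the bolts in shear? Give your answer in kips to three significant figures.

710 kips

A_b = π × 1.125² / 4 = 0.994 in².
R_n = F_nv · A_b · n · n_s = 68 × 0.994 × 7 × 2 = 946.3 kips.
Design strength φR_n = 0.75 × 946.3 = 710 kips.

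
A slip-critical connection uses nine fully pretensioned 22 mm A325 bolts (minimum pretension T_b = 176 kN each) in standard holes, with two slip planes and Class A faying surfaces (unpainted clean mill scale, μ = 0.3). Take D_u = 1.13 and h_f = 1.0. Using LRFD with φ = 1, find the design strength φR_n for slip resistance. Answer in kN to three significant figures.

1070 kN

R_n = μ · D_u · h_f · T_b · n_s · n_b = 0.3 × 1.13 × 1.0 × 176 × 2 × 9 = 1074 kN.
Design strength φR_n = 1 × 1074 = 1070 kN.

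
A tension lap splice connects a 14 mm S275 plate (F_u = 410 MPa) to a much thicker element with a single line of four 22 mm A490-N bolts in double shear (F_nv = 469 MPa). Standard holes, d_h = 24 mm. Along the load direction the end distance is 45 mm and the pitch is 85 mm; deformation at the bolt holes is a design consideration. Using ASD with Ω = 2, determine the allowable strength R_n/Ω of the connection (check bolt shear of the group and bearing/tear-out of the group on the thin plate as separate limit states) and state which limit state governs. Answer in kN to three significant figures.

568 kN (bearing governs)

Bolt shear: A_b = π·22²/4 = 380.1 mm²; R_n = 469 × 380.1 × 4 × 2 / 1000 = 1426 kN → 1426 / 2 = 713 kN.
Bearing (1.2 l_c t F_u ≤ 2.4 d t F_u): upper limit = 2.4·22·14·410 / 1000 = 303.1 kN.
  Edge l_c = 45 − 24/2 = 33 → r_n = 227.3 kN; interior l_c = 85 − 24 = 61 → r_n = 303.1 kN.
  R_n,bearing = 1·227.3 + 3·303.1 = 1137 kN → 1137 / 2 = 568 kN.
Bearing governs: 568 kN.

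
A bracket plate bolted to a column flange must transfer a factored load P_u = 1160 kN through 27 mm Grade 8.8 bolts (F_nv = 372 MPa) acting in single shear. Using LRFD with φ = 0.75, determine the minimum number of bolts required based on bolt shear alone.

8 bolts

A_b = π·27²/4 = 572.6 mm².
Per-bolt design strength φR_n = 0.75 × 372 × 572.6 × 1 / 1000 = 159.7 kN.
n ≥ 1160 / 159.7 = 7.262 → use 8 bolts.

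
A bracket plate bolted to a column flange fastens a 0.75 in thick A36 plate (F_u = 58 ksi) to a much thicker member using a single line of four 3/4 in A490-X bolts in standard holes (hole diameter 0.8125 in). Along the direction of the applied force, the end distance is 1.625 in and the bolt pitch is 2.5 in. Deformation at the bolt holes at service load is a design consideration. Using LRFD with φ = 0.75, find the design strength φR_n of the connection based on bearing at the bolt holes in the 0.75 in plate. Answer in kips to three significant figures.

224 kips

Per bolt r_n = 1.2 l_c t F_u ≤ 2.4 d t F_u; upper limit = 2.4 × 0.75 × 0.75 × 58 = 78.3 kips.
Edge bolt: l_c = 1.625 − 0.8125/2 = 1.219 in → 1.2 × 1.219 × 0.75 × 58 = 63.62 → r_n = 63.62 kips.
Interior bolts: l_c = 2.5 − 0.8125 = 1.688 in → 1.2 × 1.688 × 0.75 × 58 = 88.09 → r_n = 78.3 kips.
R_n = 1 × 63.62 + 3 × 78.3 = 298.5 kips.
Design strength φR_n = 0.75 × 298.5 = 224 kips.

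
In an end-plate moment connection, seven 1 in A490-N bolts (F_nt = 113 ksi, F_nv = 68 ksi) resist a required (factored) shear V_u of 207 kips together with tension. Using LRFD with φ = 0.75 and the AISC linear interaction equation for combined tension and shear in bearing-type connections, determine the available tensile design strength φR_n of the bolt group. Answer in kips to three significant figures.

262 kips

A_b = π·1²/4 = 0.7854 in²; f_rv = 207 / (7 × 0.7854) = 37.65 ksi.
F'_nt = 1.3 F_nt − (F_nt / φF_nv) f_rv = 1.3·113 − (113/(0.75·68))·37.65 = 63.48 ksi, capped at F_nt → F'_nt = 63.48 ksi.
R_n = F'_nt · A_b · n = 63.48 × 0.7854 × 7 = 349 kips.
Design strength φR_n = 0.75 × 349 = 262 kips.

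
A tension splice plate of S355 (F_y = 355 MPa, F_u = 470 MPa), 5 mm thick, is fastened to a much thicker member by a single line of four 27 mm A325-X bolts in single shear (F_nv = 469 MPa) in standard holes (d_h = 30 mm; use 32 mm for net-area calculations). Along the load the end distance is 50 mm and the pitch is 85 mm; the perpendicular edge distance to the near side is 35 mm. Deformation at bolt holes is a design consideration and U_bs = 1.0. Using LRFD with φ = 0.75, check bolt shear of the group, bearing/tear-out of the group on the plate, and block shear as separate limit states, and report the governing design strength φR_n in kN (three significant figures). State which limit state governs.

238 kN (block shear governs)

Bolt shear: A_b = π·27²/4 = 572.6 mm²; R_n = 469 × 572.6 × 4 × 1 / 1000 = 1074 kN → 0.75 × 1074 = 806 kN.
Bearing: edge l_c = 35, r_n = 98.7 kN; interior l_c = 55, r_n = 152.3 kN; R_n = 98.7 + 3·152.3 = 555.5 kN → 417 kN.
Block shear: A_gv = 1525, A_nv = 965, A_nt = 95 mm²; R_n = min(0.6F_uA_nv, 0.6F_yA_gv) + U_bs·F_u·A_nt = 316.8 kN → 238 kN.
Block shear governs: 238 kN.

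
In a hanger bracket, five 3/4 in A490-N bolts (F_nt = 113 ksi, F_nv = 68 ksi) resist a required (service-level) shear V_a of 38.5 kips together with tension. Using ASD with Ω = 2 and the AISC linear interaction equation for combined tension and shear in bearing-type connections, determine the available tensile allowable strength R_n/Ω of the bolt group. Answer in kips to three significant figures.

A_b = π·0.75²/4 = 0.4418 in²; f_rv = 38.5 / (5 × 0.4418) = 17.43 ksi.
F'_nt = 1.3 F_nt − (Ω F_nt / F_nv) f_rv = 1.3·113 − (2·113/68)·17.43 = 88.97 ksi, capped at F_nt → F'_nt = 88.97 ksi.
R_n = F'_nt · A_b · n = 88.97 × 0.4418 × 5 = 196.5 kips.
Allowable strength R_n/Ω = 196.5 / 2 = 98.3 kips.

98.3 kips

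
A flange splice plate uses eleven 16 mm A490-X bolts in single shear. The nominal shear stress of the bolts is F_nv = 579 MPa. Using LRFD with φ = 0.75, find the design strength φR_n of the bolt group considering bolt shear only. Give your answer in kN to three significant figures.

A_b = π × 16² / 4 = 201.1 mm².
R_n = F_nv · A_b · n · n_s = 579 × 201.1 × 11 × 1 / 1000 = 1281 kN.
Design strength φR_n = 0.75 × 1281 = 960 kN.

960 kN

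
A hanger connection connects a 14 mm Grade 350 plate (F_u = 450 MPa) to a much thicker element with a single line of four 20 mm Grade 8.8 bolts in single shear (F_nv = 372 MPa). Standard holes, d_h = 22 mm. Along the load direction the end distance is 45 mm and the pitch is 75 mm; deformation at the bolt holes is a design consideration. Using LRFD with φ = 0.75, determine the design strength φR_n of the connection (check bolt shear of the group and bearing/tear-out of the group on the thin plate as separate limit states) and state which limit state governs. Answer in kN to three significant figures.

351 kN (bolt shear governs)

Bolt shear: A_b = π·20²/4 = 314.2 mm²; R_n = 372 × 314.2 × 4 × 1 / 1000 = 467.5 kN → 0.75 × 467.5 = 351 kN.
Bearing (1.2 l_c t F_u ≤ 2.4 d t F_u): upper limit = 2.4·20·14·450 / 1000 = 302.4 kN.
  Edge l_c = 45 − 22/2 = 34 → r_n = 257 kN; interior l_c = 75 − 22 = 53 → r_n = 302.4 kN.
  R_n,bearing = 1·257 + 3·302.4 = 1164 kN → 0.75 × 1164 = 873 kN.
Bolt shear governs: 351 kN.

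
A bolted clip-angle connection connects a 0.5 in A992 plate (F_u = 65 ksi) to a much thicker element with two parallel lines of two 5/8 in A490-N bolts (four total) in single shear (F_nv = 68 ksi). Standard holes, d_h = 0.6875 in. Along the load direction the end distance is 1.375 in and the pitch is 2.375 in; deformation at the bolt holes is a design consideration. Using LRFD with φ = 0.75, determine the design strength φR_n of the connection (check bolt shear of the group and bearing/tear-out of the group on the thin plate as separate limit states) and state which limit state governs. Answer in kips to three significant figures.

62.6 kips (bolt shear governs)

Bolt shear: A_b = π·0.625²/4 = 0.3068 in²; R_n = 68 × 0.3068 × 4 × 1 = 83.45 kips → 0.75 × 83.45 = 62.6 kips.
Bearing (1.2 l_c t F_u ≤ 2.4 d t F_u): upper limit = 2.4·0.625·0.5·65 = 48.75 kips.
  Edge l_c = 1.375 − 0.6875/2 = 1.031 → r_n = 40.22 kips; interior l_c = 2.375 − 0.6875 = 1.688 → r_n = 48.75 kips.
  R_n,bearing = 2·40.22 + 2·48.75 = 177.9 kips → 0.75 × 177.9 = 133 kips.
Bolt shear governs: 62.6 kips.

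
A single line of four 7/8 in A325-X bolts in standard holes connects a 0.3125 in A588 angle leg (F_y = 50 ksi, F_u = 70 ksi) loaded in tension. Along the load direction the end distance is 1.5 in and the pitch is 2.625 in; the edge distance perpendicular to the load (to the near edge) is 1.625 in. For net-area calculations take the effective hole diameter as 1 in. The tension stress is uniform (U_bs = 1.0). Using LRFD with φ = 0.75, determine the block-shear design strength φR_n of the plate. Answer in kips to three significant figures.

Shear plane L_v = 1.5 + 3·2.625 = 9.375 in; A_gv = 9.375 × 0.3125 = 2.93 in².
A_nv = (9.375 − 3.5·1) × 0.3125 = 1.836 in².
A_nt = (1.625 − 0.5·1) × 0.3125 = 0.3516 in².
0.6 F_u A_nv = 77.11 kips; 0.6 F_y A_gv = 87.89 kips → shear rupture governs the shear term.
R_n = 77.11 + 1.0 × 70 × 0.3516 = 101.7 kips.
Design strength φR_n = 0.75 × 101.7 = 76.3 kips.

76.3 kips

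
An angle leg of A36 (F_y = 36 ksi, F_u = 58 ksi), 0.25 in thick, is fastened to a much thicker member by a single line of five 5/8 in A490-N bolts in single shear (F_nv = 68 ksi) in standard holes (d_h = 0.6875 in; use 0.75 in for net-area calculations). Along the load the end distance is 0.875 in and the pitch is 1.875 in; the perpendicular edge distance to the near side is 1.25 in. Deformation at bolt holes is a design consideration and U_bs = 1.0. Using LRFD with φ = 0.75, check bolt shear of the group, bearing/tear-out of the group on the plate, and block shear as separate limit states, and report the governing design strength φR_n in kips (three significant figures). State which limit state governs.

42.1 kips (block shear governs)

Bolt shear: A_b = π·0.625²/4 = 0.3068 in²; R_n = 68 × 0.3068 × 5 × 1 = 104.3 kips → 0.75 × 104.3 = 78.2 kips.
Bearing: edge l_c = 0.5312, r_n = 9.244 kips; interior l_c = 1.188, r_n = 20.66 kips; R_n = 9.244 + 4·20.66 = 91.89 kips → 68.9 kips.
Block shear: A_gv = 2.094, A_nv = 1.25, A_nt = 0.2188 in²; R_n = min(0.6F_uA_nv, 0.6F_yA_gv) + U_bs·F_u·A_nt = 56.19 kips → 42.1 kips.
Block shear governs: 42.1 kips.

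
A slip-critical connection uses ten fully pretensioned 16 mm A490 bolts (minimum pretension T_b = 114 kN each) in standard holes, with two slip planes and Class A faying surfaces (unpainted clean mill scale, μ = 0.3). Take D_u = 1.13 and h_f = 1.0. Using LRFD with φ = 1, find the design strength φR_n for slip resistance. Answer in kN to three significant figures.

R_n = μ · D_u · h_f · T_b · n_s · n_b = 0.3 × 1.13 × 1.0 × 114 × 2 × 10 = 772.9 kN.
Design strength φR_n = 1 × 772.9 = 773 kN.

773 kN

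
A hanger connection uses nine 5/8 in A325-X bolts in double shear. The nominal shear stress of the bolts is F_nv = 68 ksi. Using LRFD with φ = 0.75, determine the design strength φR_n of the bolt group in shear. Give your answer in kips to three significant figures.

A_b = π × 0.625² / 4 = 0.3068 in².
R_n = F_nv · A_b · n · n_s = 68 × 0.3068 × 9 × 2 = 375.5 kips.
Design strength φR_n = 0.75 × 375.5 = 282 kips.

282 kips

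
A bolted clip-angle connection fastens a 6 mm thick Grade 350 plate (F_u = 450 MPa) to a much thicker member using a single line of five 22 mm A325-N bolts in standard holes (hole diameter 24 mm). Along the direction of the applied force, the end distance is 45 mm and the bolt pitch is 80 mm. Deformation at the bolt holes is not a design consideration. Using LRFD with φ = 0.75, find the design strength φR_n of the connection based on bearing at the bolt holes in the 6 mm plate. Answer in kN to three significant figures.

Per bolt r_n = 1.5 l_c t F_u ≤ 3.0 d t F_u; upper limit = 3.0 × 22 × 6 × 450 / 1000 = 178.2 kN.
Edge bolt: l_c = 45 − 24/2 = 33 mm → 1.5 × 33 × 6 × 450 / 1000 = 133.7 → r_n = 133.7 kN.
Interior bolts: l_c = 80 − 24 = 56 mm → 1.5 × 56 × 6 × 450 / 1000 = 226.8 → r_n = 178.2 kN.
R_n = 1 × 133.7 + 4 × 178.2 = 846.5 kN.
Design strength φR_n = 0.75 × 846.5 = 635 kN.

635 kN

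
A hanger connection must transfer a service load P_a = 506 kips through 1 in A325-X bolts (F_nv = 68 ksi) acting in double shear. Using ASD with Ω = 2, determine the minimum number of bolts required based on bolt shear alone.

10 bolts

A_b = π·1²/4 = 0.7854 in².
Per-bolt allowable strength R_n/Ω = 68 × 0.7854 × 2 / 2 = 53.41 kips.
n ≥ 506 / 53.41 = 9.474 → use 10 bolts.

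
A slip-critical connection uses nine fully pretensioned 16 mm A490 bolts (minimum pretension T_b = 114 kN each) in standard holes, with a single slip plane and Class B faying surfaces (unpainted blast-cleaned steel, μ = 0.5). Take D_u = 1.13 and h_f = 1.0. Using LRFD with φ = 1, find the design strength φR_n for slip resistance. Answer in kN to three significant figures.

R_n = μ · D_u · h_f · T_b · n_s · n_b = 0.5 × 1.13 × 1.0 × 114 × 1 × 9 = 579.7 kN.
Design strength φR_n = 1 × 579.7 = 580 kN.

580 kN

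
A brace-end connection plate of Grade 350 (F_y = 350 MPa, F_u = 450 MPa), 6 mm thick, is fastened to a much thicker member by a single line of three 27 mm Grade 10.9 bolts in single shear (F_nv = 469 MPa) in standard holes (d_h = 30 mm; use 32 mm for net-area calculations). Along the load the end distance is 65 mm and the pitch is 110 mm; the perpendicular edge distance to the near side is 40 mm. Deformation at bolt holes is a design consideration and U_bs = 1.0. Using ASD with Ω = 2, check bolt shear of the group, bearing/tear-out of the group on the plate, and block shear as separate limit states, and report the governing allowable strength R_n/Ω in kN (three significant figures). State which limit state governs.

198 kN (block shear governs)

Bolt shear: A_b = π·27²/4 = 572.6 mm²; R_n = 469 × 572.6 × 3 × 1 / 1000 = 805.6 kN → 805.6 / 2 = 403 kN.
Bearing: edge l_c = 50, r_n = 162 kN; interior l_c = 80, r_n = 175 kN; R_n = 162 + 2·175 = 511.9 kN → 256 kN.
Block shear: A_gv = 1710, A_nv = 1230, A_nt = 144 mm²; R_n = min(0.6F_uA_nv, 0.6F_yA_gv) + U_bs·F_u·A_nt = 396.9 kN → 198 kN.
Block shear governs: 198 kN.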